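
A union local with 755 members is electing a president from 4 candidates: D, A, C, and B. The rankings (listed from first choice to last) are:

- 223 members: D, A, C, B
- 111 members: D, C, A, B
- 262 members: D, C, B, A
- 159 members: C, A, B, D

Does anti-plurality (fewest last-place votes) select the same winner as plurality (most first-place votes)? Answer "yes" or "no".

no

Anti-plurality — last-place votes: D 159, A 262, C 0, B 334. Winner: C.
Plurality — first-place votes: D 596, A 0, C 159, B 0. Winner: D.
The two methods disagree.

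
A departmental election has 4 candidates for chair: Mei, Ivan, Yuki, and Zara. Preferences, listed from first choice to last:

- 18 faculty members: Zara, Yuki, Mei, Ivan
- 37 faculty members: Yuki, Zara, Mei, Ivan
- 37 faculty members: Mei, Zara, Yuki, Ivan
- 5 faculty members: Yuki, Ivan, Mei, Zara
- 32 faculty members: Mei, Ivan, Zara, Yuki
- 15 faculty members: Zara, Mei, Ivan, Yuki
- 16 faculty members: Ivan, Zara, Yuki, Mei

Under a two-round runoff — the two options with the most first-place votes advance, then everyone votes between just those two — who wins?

Round 1 first-place votes: Mei 69, Ivan 16, Yuki 42, Zara 33.
Mei and Yuki advance.
Runoff: Mei is preferred to Yuki by 84 voters; Yuki by 76.
Mei wins the runoff.

Mei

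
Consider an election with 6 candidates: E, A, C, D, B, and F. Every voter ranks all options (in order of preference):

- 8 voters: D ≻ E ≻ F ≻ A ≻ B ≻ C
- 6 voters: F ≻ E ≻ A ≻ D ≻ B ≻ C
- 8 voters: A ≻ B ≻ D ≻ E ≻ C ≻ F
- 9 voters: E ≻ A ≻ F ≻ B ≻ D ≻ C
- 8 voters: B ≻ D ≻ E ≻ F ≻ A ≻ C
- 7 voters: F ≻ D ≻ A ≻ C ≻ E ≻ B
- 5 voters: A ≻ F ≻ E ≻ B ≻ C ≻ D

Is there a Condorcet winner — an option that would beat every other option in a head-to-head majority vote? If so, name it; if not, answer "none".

Checking pairwise contests:
D beats E 31–20.
E beats A 31–20.
E beats C 44–7.
A beats D 28–23.
E beats B 35–16.
E beats F 33–18.
Every option loses at least one head-to-head, so there is no Condorcet winner.

none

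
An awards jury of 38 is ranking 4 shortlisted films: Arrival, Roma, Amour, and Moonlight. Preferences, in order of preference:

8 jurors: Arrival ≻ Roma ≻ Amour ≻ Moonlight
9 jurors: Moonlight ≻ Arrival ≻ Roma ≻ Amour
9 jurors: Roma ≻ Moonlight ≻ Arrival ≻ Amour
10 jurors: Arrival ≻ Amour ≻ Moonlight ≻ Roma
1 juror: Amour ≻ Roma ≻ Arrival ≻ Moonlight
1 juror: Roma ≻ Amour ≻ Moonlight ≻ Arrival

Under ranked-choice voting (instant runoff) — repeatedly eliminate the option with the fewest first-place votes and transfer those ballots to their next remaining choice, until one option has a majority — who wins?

Arrival

Round 1: Arrival 18, Roma 10, Amour 1, Moonlight 9. Eliminate Amour.
Round 2: Arrival 18, Roma 11, Moonlight 9. Eliminate Moonlight.
Round 3: Arrival 27, Roma 11. Arrival has a majority.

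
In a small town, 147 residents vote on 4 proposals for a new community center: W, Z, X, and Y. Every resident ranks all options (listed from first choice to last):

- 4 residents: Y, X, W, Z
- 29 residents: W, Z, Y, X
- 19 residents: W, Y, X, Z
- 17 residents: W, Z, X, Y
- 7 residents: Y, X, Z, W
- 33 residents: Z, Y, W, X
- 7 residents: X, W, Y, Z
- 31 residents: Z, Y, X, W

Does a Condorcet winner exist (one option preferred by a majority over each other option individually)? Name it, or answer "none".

none

Checking pairwise contests:
Y beats W 75–72.
W beats Z 76–71.
W beats X 98–49.
Z beats Y 110–37.
Every option loses at least one head-to-head, so there is no Condorcet winner.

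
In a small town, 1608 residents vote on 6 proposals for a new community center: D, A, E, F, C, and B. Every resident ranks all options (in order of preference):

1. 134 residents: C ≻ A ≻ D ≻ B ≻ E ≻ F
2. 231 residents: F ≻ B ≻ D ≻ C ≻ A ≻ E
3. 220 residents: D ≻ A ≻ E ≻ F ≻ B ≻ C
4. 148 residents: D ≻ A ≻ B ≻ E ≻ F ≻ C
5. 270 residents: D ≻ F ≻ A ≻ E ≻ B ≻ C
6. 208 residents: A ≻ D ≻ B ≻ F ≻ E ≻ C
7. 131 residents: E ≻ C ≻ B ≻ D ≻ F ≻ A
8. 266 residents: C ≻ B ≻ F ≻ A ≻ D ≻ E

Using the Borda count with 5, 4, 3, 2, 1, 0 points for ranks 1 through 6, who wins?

D: 134·3 + 231·3 + 220·5 + 148·5 + 270·5 + 208·4 + 131·2 + 266·1 = 5645
A: 134·4 + 231·1 + 220·4 + 148·4 + 270·3 + 208·5 + 131·0 + 266·2 = 4621
E: 134·1 + 231·0 + 220·3 + 148·2 + 270·2 + 208·1 + 131·5 + 266·0 = 2493
F: 134·0 + 231·5 + 220·2 + 148·1 + 270·4 + 208·2 + 131·1 + 266·3 = 4168
C: 134·5 + 231·2 + 220·0 + 148·0 + 270·0 + 208·0 + 131·4 + 266·5 = 2986
B: 134·2 + 231·4 + 220·1 + 148·3 + 270·1 + 208·3 + 131·3 + 266·4 = 4207
D has the highest Borda score (5645).

D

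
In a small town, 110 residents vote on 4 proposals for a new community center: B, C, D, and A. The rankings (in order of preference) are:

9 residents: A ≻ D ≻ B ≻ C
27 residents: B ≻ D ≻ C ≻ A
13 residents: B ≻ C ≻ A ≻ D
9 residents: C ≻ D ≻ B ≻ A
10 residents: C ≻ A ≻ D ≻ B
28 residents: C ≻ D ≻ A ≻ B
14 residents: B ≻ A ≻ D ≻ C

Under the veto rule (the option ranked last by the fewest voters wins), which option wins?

D

Last-place votes: B 38, C 23, D 13, A 36.
D is ranked last by the fewest voters, so D wins.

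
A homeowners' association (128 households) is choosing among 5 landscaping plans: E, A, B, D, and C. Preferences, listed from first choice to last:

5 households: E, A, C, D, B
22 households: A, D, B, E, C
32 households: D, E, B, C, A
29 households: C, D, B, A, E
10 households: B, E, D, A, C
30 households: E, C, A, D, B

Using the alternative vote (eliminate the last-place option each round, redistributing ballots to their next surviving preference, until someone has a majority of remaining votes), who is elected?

D

Round 1: E 35, A 22, B 10, D 32, C 29. Eliminate B.
Round 2: E 45, A 22, D 32, C 29. Eliminate A.
Round 3: E 45, D 54, C 29. Eliminate C.
Round 4: E 45, D 83. D has a majority.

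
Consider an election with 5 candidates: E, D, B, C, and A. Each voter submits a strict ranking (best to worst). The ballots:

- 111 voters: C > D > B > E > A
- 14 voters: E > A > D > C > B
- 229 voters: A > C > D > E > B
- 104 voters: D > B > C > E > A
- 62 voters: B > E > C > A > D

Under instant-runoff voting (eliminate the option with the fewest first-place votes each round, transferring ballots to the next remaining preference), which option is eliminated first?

E

Round 1: E 14, D 104, B 62, C 111, A 229. Eliminate E.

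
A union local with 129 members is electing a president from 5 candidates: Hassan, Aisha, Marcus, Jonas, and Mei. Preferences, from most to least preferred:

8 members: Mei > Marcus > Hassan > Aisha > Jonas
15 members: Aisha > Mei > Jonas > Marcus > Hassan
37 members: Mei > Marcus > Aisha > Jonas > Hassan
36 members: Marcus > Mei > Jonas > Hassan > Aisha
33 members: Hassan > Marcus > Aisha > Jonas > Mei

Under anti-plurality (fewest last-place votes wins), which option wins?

Last-place votes: Hassan 52, Aisha 36, Marcus 0, Jonas 8, Mei 33.
Marcus is ranked last by the fewest voters, so Marcus wins.

Marcus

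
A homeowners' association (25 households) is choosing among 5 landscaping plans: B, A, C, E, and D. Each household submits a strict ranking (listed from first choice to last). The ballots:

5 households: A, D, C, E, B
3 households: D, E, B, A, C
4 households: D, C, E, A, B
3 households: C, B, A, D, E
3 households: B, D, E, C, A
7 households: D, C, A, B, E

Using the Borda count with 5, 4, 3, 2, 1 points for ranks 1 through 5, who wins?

D

B: 5·1 + 3·3 + 4·1 + 3·4 + 3·5 + 7·2 = 59
A: 5·5 + 3·2 + 4·2 + 3·3 + 3·1 + 7·3 = 72
C: 5·3 + 3·1 + 4·4 + 3·5 + 3·2 + 7·4 = 83
E: 5·2 + 3·4 + 4·3 + 3·1 + 3·3 + 7·1 = 53
D: 5·4 + 3·5 + 4·5 + 3·2 + 3·4 + 7·5 = 108
D has the highest Borda score (108).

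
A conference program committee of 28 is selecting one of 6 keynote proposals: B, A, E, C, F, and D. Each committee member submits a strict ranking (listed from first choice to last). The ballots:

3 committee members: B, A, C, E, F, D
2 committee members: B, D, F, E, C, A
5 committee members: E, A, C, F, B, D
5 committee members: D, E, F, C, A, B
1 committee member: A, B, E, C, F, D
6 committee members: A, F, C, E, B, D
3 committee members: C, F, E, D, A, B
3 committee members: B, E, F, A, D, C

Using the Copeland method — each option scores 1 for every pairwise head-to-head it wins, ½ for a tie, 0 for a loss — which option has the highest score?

E

B: beats D; loses to A, E, C, and F → score 1.
A: beats B, C, F, and D; loses to E → score 4.
E: beats B, A, C, F, and D → score 5.
C: beats B and D; loses to A, E, and F → score 2.
F: beats B, C, and D; loses to A and E → score 3.
D: loses to B, A, E, C, and F → score 0.
E has the best pairwise record.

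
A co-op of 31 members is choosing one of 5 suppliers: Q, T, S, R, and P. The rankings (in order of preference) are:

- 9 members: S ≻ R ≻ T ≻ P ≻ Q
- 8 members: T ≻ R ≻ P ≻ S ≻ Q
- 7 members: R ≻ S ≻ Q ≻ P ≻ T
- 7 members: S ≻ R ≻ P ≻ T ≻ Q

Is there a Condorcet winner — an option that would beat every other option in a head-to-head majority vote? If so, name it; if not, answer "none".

S vs Q: 31–0 for S.
S vs T: 23–8 for S.
S vs R: 16–15 for S.
S vs P: 23–8 for S.
S beats every other option head-to-head.

S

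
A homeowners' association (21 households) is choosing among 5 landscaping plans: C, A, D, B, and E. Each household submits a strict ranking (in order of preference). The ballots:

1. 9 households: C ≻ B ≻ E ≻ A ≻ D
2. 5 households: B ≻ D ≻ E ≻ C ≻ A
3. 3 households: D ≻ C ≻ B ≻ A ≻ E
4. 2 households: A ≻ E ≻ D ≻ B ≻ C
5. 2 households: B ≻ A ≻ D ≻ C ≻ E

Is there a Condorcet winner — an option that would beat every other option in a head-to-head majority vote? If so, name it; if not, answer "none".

none

Checking pairwise contests:
D beats C 12–9.
C beats A 17–4.
A beats D 13–8.
C beats B 12–9.
C beats E 14–7.
Every option loses at least one head-to-head, so there is no Condorcet winner.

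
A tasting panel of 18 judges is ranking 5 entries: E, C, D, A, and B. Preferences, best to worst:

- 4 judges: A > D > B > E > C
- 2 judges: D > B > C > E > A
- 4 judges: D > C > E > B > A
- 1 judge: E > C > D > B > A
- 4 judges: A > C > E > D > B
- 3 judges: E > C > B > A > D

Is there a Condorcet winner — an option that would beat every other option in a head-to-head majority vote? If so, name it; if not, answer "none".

none

Checking pairwise contests:
C beats E 10–8.
D beats C 10–8.
A beats D 11–7.
E beats A 10–8.
E beats B 12–6.
Every option loses at least one head-to-head, so there is no Condorcet winner.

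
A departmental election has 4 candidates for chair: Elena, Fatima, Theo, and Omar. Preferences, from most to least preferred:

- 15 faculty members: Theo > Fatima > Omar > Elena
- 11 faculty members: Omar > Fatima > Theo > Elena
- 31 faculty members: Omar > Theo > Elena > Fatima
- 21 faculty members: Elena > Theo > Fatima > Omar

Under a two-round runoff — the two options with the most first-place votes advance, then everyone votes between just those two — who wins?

Round 1 first-place votes: Elena 21, Fatima 0, Theo 15, Omar 42.
Omar and Elena advance.
Runoff: Omar is preferred to Elena by 57 voters; Elena by 21.
Omar wins the runoff.

Omar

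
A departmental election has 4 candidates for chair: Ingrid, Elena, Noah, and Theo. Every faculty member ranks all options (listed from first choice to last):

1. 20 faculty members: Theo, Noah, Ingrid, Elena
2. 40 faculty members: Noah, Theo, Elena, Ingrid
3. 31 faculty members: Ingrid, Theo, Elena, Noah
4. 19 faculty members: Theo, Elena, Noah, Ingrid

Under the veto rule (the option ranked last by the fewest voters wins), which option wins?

Last-place votes: Ingrid 59, Elena 20, Noah 31, Theo 0.
Theo is ranked last by the fewest voters, so Theo wins.

Theo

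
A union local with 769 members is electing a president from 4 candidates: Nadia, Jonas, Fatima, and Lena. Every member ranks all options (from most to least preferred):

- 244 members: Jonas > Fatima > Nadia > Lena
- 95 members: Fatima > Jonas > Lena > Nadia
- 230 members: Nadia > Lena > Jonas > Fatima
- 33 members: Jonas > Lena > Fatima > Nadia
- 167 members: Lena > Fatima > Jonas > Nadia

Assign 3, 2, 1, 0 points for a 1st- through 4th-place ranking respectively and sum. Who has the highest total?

Nadia: 244·1 + 95·0 + 230·3 + 33·0 + 167·0 = 934
Jonas: 244·3 + 95·2 + 230·1 + 33·3 + 167·1 = 1418
Fatima: 244·2 + 95·3 + 230·0 + 33·1 + 167·2 = 1140
Lena: 244·0 + 95·1 + 230·2 + 33·2 + 167·3 = 1122
Jonas has the highest Borda score (1418).

Jonas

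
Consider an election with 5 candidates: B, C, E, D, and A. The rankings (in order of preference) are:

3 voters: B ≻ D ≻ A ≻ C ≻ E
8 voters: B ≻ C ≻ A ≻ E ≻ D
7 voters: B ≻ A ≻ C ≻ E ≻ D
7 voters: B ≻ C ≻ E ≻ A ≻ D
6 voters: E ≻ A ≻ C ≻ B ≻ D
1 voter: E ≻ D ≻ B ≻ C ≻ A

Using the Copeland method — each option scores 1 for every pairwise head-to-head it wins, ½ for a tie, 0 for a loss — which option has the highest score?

B: beats C, E, D, and A → score 4.
C: beats E and D; ties A; loses to B → score 2.5.
E: beats D; loses to B, C, and A → score 1.
D: loses to B, C, E, and A → score 0.
A: beats E and D; ties C; loses to B → score 2.5.
B has the best pairwise record.

B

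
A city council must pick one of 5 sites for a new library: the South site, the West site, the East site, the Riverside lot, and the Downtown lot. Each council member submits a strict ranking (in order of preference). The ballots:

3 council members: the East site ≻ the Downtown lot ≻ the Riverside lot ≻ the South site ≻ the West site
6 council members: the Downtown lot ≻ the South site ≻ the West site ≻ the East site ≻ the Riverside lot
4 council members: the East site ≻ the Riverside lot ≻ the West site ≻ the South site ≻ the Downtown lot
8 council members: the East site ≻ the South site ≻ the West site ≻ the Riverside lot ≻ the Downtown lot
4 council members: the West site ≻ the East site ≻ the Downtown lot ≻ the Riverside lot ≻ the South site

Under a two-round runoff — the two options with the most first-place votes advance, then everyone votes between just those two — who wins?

Round 1 first-place votes: the South site 0, the West site 4, the East site 15, the Riverside lot 0, the Downtown lot 6.
the East site and the Downtown lot advance.
Runoff: the East site is preferred to the Downtown lot by 19 voters; the Downtown lot by 6.
the East site wins the runoff.

the East site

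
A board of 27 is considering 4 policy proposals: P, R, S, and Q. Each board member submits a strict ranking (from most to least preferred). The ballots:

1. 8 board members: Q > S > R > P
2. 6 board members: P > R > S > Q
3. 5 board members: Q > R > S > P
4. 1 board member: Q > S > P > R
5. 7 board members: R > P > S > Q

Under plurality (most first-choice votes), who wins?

Q

First-place votes: P 6, R 7, S 0, Q 14.
Q has the most first-place votes.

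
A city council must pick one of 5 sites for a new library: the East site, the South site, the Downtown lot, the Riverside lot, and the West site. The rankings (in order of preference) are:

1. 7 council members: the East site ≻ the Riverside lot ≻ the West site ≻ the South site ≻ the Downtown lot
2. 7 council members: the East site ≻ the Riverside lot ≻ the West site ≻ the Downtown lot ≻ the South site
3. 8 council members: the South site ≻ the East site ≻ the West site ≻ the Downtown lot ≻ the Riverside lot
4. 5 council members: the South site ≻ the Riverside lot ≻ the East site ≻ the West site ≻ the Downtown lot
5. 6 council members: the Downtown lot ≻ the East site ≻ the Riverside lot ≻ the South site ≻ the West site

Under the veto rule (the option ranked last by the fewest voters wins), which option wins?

the East site

Last-place votes: the East site 0, the South site 7, the Downtown lot 12, the Riverside lot 8, the West site 6.
the East site is ranked last by the fewest voters, so the East site wins.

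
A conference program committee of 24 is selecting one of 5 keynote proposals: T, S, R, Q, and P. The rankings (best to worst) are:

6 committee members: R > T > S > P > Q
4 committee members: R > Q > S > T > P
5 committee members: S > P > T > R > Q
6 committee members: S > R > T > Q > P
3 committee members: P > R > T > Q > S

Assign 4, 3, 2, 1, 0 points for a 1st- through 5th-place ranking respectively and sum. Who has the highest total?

T: 6·3 + 4·1 + 5·2 + 6·2 + 3·2 = 50
S: 6·2 + 4·2 + 5·4 + 6·4 + 3·0 = 64
R: 6·4 + 4·4 + 5·1 + 6·3 + 3·3 = 72
Q: 6·0 + 4·3 + 5·0 + 6·1 + 3·1 = 21
P: 6·1 + 4·0 + 5·3 + 6·0 + 3·4 = 33
R has the highest Borda score (72).

R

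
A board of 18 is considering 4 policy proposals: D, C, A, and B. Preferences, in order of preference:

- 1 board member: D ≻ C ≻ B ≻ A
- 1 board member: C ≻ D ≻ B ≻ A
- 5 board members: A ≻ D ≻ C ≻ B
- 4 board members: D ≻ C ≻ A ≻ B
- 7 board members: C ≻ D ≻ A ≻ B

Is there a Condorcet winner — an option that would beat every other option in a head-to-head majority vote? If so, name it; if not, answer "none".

D vs C: 10–8 for D.
D vs A: 13–5 for D.
D vs B: 18–0 for D.
D beats every other option head-to-head.

D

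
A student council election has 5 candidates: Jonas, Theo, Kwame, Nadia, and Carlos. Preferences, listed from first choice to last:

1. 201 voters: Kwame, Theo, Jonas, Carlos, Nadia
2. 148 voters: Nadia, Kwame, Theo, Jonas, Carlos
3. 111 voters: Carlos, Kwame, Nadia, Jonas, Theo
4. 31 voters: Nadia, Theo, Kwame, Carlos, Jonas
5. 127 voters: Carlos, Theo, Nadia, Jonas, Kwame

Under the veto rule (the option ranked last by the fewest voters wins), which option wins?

Last-place votes: Jonas 31, Theo 111, Kwame 127, Nadia 201, Carlos 148.
Jonas is ranked last by the fewest voters, so Jonas wins.

Jonas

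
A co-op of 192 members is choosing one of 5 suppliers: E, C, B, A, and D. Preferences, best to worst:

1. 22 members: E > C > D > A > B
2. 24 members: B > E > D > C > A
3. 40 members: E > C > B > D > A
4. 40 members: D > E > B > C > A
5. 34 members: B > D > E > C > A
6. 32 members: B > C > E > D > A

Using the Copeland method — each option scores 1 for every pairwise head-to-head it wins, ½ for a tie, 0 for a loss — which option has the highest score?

E

E: beats C, B, A, and D → score 4.
C: beats A; loses to E, B, and D → score 1.
B: beats C, A, and D; loses to E → score 3.
A: loses to E, C, B, and D → score 0.
D: beats C and A; loses to E and B → score 2.
E has the best pairwise record.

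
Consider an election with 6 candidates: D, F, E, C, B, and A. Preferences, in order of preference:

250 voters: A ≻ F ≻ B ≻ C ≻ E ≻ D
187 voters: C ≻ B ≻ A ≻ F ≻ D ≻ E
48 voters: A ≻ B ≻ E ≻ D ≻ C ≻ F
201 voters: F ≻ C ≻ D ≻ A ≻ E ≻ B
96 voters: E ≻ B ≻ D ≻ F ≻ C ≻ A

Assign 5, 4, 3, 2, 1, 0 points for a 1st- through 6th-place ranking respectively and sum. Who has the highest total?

F

D: 250·0 + 187·1 + 48·2 + 201·3 + 96·3 = 1174
F: 250·4 + 187·2 + 48·0 + 201·5 + 96·2 = 2571
E: 250·1 + 187·0 + 48·3 + 201·1 + 96·5 = 1075
C: 250·2 + 187·5 + 48·1 + 201·4 + 96·1 = 2383
B: 250·3 + 187·4 + 48·4 + 201·0 + 96·4 = 2074
A: 250·5 + 187·3 + 48·5 + 201·2 + 96·0 = 2453
F has the highest Borda score (2571).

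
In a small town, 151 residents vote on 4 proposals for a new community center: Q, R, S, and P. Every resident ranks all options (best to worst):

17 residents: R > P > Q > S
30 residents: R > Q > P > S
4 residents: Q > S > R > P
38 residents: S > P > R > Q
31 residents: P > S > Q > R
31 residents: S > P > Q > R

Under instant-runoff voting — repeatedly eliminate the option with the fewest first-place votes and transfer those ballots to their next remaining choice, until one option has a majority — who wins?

S

Round 1: Q 4, R 47, S 69, P 31. Eliminate Q.
Round 2: R 47, S 73, P 31. Eliminate P.
Round 3: R 47, S 104. S has a majority.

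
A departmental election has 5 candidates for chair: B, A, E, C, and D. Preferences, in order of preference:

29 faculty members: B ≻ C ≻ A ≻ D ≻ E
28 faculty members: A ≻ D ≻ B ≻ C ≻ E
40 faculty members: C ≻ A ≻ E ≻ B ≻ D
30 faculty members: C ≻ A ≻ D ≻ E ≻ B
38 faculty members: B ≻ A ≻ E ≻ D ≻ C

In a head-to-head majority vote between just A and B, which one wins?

Voters preferring A to B: 98; preferring B to A: 67.
A wins the head-to-head.

A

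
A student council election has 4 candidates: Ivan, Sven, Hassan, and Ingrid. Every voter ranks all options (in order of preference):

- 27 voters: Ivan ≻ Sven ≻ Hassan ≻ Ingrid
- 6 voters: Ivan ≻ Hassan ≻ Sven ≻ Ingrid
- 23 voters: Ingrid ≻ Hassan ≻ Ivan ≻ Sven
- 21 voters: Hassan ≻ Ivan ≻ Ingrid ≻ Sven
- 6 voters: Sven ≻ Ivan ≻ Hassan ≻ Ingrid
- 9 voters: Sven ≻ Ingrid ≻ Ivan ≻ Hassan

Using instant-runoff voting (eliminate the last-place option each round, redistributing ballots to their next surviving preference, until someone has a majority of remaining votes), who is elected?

Round 1: Ivan 33, Sven 15, Hassan 21, Ingrid 23. Eliminate Sven.
Round 2: Ivan 39, Hassan 21, Ingrid 32. Eliminate Hassan.
Round 3: Ivan 60, Ingrid 32. Ivan has a majority.

Ivan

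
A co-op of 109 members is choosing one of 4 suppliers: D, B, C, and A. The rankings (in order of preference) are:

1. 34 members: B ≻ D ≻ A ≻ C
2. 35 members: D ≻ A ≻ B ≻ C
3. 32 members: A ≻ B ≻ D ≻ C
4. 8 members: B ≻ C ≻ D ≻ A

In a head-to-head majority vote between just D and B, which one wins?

B

Voters preferring D to B: 35; preferring B to D: 74.
B wins the head-to-head.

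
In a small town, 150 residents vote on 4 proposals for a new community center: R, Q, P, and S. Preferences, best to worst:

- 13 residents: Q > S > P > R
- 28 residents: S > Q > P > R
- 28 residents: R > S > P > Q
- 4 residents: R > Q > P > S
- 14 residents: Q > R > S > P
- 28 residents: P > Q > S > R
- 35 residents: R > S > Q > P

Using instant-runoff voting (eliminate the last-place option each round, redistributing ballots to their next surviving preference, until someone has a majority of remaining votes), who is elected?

R

Round 1: R 67, Q 27, P 28, S 28. Eliminate Q.
Round 2: R 81, P 28, S 41. R has a majority.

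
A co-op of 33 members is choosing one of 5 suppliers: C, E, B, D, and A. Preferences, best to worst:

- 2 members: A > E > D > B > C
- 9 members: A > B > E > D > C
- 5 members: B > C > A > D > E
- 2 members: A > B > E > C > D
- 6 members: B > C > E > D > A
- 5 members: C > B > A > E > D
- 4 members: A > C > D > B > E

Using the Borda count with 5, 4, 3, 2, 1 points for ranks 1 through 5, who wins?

C: 2·1 + 9·1 + 5·4 + 2·2 + 6·4 + 5·5 + 4·4 = 100
E: 2·4 + 9·3 + 5·1 + 2·3 + 6·3 + 5·2 + 4·1 = 78
B: 2·2 + 9·4 + 5·5 + 2·4 + 6·5 + 5·4 + 4·2 = 131
D: 2·3 + 9·2 + 5·2 + 2·1 + 6·2 + 5·1 + 4·3 = 65
A: 2·5 + 9·5 + 5·3 + 2·5 + 6·1 + 5·3 + 4·5 = 121
B has the highest Borda score (131).

B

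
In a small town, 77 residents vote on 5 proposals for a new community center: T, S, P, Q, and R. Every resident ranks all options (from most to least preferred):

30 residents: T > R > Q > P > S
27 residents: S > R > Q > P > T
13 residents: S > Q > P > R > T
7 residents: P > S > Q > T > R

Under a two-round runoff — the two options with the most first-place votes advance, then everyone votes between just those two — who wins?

Round 1 first-place votes: T 30, S 40, P 7, Q 0, R 0.
S and T advance.
Runoff: S is preferred to T by 47 voters; T by 30.
S wins the runoff.

S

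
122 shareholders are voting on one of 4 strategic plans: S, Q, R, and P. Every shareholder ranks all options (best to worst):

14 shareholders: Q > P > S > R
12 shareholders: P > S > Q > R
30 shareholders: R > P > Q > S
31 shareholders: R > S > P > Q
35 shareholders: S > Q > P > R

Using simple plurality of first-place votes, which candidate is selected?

R

First-place votes: S 35, Q 14, R 61, P 12.
R has the most first-place votes.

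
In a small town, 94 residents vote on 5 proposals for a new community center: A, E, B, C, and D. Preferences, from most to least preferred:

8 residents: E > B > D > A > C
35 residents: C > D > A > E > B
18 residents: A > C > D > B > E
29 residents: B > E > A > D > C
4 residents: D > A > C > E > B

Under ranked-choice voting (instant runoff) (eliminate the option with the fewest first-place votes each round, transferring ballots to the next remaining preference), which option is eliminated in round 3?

Round 1: A 18, E 8, B 29, C 35, D 4. Eliminate D.
Round 2: A 22, E 8, B 29, C 35. Eliminate E.
Round 3: A 22, B 37, C 35. Eliminate A.

A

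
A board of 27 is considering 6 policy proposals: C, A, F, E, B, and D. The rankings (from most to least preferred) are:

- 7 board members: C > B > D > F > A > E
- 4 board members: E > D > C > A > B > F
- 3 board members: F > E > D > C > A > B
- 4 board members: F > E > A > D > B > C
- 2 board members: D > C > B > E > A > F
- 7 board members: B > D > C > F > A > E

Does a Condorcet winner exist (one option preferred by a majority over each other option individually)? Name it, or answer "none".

none

Checking pairwise contests:
D beats C 20–7.
C beats A 23–4.
C beats F 20–7.
C beats E 16–11.
C beats B 16–11.
B beats D 14–13.
Every option loses at least one head-to-head, so there is no Condorcet winner.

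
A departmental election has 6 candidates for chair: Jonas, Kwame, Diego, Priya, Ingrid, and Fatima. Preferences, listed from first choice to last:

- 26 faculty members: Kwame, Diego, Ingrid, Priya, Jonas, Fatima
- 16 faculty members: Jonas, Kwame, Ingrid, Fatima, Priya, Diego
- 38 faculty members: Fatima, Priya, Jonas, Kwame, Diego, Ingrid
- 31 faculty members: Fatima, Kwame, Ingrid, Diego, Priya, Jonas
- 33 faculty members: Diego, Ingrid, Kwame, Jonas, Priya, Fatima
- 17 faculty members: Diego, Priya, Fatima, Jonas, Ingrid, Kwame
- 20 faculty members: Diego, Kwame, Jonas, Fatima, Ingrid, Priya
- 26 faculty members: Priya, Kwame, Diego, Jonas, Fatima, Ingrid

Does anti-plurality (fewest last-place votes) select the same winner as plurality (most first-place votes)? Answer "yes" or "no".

Anti-plurality — last-place votes: Jonas 31, Kwame 17, Diego 16, Priya 20, Ingrid 64, Fatima 59. Winner: Diego.
Plurality — first-place votes: Jonas 16, Kwame 26, Diego 70, Priya 26, Ingrid 0, Fatima 69. Winner: Diego.
The two methods agree.

yes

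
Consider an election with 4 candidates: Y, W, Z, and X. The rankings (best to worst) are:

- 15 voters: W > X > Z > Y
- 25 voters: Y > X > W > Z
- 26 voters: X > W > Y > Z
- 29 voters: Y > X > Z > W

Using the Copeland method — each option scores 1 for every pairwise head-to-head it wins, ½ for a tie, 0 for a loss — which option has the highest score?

Y: beats W, Z, and X → score 3.
W: beats Z; loses to Y and X → score 1.
Z: loses to Y, W, and X → score 0.
X: beats W and Z; loses to Y → score 2.
Y has the best pairwise record.

Y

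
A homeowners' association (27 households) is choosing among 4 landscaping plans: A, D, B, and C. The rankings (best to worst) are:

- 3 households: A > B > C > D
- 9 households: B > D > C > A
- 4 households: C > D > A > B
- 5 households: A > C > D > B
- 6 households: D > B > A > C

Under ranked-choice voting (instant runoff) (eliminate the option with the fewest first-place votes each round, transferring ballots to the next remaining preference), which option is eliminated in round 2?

A

Round 1: A 8, D 6, B 9, C 4. Eliminate C.
Round 2: A 8, D 10, B 9. Eliminate A.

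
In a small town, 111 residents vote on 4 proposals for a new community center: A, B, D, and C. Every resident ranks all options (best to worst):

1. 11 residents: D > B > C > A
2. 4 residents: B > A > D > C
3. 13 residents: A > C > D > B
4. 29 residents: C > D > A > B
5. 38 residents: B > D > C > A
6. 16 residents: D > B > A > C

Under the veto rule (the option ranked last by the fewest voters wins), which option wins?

Last-place votes: A 49, B 42, D 0, C 20.
D is ranked last by the fewest voters, so D wins.

D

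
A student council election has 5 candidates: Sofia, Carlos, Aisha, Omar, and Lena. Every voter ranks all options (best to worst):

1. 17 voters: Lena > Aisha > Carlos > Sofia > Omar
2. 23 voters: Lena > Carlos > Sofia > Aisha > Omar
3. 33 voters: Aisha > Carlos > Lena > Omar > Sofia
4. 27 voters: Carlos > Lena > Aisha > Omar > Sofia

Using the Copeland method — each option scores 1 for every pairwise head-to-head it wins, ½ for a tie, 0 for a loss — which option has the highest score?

Sofia: loses to Carlos, Aisha, Omar, and Lena → score 0.
Carlos: beats Sofia, Omar, and Lena; ties Aisha → score 3.5.
Aisha: beats Sofia and Omar; ties Carlos; loses to Lena → score 2.5.
Omar: beats Sofia; loses to Carlos, Aisha, and Lena → score 1.
Lena: beats Sofia, Aisha, and Omar; loses to Carlos → score 3.
Carlos has the best pairwise record.

Carlos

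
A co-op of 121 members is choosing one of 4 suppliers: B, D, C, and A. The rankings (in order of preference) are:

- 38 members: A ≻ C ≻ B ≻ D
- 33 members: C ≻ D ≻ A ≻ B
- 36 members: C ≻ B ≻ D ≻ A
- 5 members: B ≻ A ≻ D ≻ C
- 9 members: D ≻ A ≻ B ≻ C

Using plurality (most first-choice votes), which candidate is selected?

First-place votes: B 5, D 9, C 69, A 38.
C has the most first-place votes.

C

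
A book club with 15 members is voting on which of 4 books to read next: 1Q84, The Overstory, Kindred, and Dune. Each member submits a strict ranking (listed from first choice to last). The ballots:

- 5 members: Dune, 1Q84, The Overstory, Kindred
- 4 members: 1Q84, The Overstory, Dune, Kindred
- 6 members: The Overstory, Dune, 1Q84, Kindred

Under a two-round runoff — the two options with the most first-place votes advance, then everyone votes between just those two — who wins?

Round 1 first-place votes: 1Q84 4, The Overstory 6, Kindred 0, Dune 5.
The Overstory and Dune advance.
Runoff: The Overstory is preferred to Dune by 10 voters; Dune by 5.
The Overstory wins the runoff.

The Overstory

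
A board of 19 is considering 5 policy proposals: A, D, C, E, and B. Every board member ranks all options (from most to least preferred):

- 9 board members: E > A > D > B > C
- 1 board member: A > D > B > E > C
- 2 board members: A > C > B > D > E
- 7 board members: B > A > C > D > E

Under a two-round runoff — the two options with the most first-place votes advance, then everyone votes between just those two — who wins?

B

Round 1 first-place votes: A 3, D 0, C 0, E 9, B 7.
E and B advance.
Runoff: E is preferred to B by 9 voters; B by 10.
B wins the runoff.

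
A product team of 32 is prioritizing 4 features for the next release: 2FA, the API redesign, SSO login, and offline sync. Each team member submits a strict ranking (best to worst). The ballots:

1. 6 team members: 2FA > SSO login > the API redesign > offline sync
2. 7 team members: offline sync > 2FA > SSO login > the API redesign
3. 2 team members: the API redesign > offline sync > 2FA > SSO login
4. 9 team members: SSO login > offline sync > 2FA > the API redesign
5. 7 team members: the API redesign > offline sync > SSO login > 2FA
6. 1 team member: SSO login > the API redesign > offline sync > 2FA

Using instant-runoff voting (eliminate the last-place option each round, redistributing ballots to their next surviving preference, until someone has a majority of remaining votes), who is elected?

Round 1: 2FA 6, the API redesign 9, SSO login 10, offline sync 7. Eliminate 2FA.
Round 2: the API redesign 9, SSO login 16, offline sync 7. Eliminate offline sync.
Round 3: the API redesign 9, SSO login 23. SSO login has a majority.

SSO login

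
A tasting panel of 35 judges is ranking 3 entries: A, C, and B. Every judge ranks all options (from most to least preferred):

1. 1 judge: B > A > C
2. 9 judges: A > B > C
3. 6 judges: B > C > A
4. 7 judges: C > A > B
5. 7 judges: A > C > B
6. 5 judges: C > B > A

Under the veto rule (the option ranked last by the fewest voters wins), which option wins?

Last-place votes: A 11, C 10, B 14.
C is ranked last by the fewest voters, so C wins.

C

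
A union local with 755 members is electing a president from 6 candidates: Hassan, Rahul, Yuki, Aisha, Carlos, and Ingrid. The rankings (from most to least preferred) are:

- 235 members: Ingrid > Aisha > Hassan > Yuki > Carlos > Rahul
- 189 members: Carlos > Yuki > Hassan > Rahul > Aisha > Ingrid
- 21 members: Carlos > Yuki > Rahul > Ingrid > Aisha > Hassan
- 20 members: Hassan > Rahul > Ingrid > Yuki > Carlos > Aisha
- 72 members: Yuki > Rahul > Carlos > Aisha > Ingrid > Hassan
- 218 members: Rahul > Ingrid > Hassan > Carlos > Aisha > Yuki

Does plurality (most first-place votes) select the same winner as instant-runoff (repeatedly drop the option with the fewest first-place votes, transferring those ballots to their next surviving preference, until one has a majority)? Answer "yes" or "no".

Plurality — first-place votes: Hassan 20, Rahul 218, Yuki 72, Aisha 0, Carlos 210, Ingrid 235. Winner: Ingrid.
Instant-runoff — R1 Hassan 20, Rahul 218, Yuki 72, Aisha 0, Carlos 210, Ingrid 235 (Aisha out); R2 Hassan 20, Rahul 218, Yuki 72, Carlos 210, Ingrid 235 (Hassan out); R3 Rahul 238, Yuki 72, Carlos 210, Ingrid 235 (Yuki out); R4 Rahul 310, Carlos 210, Ingrid 235 (Carlos out); R5 Rahul 520, Ingrid 235 (Rahul winner). Winner: Rahul.
The two methods disagree.

no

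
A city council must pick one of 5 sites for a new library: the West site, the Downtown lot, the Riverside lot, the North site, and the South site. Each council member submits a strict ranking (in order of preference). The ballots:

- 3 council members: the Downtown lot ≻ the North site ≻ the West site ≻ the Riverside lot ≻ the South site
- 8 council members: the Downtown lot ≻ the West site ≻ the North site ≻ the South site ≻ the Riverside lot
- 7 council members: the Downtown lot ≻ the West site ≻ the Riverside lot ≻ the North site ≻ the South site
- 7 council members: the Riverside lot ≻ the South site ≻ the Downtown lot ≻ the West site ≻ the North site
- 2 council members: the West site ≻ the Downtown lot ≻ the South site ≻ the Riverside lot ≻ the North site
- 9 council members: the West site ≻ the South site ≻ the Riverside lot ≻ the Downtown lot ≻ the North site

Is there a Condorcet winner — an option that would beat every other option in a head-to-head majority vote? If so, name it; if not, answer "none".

the Downtown lot

the Downtown lot vs the West site: 25–11 for the Downtown lot.
the Downtown lot vs the Riverside lot: 20–16 for the Downtown lot.
the Downtown lot vs the North site: 36–0 for the Downtown lot.
the Downtown lot vs the South site: 20–16 for the Downtown lot.
the Downtown lot beats every other option head-to-head.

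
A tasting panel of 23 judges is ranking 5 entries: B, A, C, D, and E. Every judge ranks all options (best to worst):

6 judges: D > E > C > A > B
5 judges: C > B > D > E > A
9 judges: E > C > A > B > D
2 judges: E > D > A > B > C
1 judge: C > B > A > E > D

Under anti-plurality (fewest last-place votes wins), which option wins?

E

Last-place votes: B 6, A 5, C 2, D 10, E 0.
E is ranked last by the fewest voters, so E wins.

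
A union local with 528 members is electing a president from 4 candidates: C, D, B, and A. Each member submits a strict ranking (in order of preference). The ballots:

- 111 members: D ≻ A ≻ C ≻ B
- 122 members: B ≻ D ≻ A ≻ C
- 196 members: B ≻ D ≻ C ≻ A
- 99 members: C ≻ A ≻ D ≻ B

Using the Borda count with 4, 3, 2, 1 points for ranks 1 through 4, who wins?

D

C: 111·2 + 122·1 + 196·2 + 99·4 = 1132
D: 111·4 + 122·3 + 196·3 + 99·2 = 1596
B: 111·1 + 122·4 + 196·4 + 99·1 = 1482
A: 111·3 + 122·2 + 196·1 + 99·3 = 1070
D has the highest Borda score (1596).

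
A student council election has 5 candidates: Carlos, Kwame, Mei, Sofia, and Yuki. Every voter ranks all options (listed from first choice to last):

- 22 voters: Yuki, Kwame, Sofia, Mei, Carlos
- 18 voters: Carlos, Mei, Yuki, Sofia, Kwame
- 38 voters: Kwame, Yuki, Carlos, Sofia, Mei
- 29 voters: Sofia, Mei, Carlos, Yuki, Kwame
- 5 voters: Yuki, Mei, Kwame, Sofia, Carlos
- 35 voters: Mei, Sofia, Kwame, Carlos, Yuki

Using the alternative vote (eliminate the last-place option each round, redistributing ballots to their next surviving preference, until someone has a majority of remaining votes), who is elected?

Mei

Round 1: Carlos 18, Kwame 38, Mei 35, Sofia 29, Yuki 27. Eliminate Carlos.
Round 2: Kwame 38, Mei 53, Sofia 29, Yuki 27. Eliminate Yuki.
Round 3: Kwame 60, Mei 58, Sofia 29. Eliminate Sofia.
Round 4: Kwame 60, Mei 87. Mei has a majority.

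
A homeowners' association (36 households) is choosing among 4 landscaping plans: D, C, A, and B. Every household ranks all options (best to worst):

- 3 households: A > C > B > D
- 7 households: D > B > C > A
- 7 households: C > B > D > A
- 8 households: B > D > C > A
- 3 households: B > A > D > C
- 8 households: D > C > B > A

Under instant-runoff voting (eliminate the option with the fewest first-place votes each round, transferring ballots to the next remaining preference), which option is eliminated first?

Round 1: D 15, C 7, A 3, B 11. Eliminate A.

A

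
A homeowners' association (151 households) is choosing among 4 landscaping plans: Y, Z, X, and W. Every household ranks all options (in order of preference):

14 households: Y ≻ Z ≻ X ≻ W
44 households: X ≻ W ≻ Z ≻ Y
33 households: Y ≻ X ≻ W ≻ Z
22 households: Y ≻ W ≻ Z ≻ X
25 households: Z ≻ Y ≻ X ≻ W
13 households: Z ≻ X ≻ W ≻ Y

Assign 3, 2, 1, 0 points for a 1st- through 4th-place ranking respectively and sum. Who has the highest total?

Y: 14·3 + 44·0 + 33·3 + 22·3 + 25·2 + 13·0 = 257
Z: 14·2 + 44·1 + 33·0 + 22·1 + 25·3 + 13·3 = 208
X: 14·1 + 44·3 + 33·2 + 22·0 + 25·1 + 13·2 = 263
W: 14·0 + 44·2 + 33·1 + 22·2 + 25·0 + 13·1 = 178
X has the highest Borda score (263).

X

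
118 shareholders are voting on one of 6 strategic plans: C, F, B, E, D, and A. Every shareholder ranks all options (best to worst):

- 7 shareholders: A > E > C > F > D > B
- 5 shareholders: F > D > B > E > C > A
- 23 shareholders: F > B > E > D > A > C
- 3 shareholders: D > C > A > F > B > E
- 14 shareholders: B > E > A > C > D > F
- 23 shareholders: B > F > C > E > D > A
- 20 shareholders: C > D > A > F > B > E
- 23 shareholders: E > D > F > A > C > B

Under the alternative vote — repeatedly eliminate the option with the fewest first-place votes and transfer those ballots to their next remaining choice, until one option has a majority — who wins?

Round 1: C 20, F 28, B 37, E 23, D 3, A 7. Eliminate D.
Round 2: C 23, F 28, B 37, E 23, A 7. Eliminate A.
Round 3: C 23, F 28, B 37, E 30. Eliminate C.
Round 4: F 51, B 37, E 30. Eliminate E.
Round 5: F 81, B 37. F has a majority.

F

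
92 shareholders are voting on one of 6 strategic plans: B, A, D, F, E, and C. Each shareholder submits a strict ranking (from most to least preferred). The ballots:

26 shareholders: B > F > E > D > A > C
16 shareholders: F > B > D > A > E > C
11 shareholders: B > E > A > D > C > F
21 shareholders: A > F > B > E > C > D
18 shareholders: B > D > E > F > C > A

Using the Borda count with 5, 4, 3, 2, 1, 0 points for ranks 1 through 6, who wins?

B

B: 26·5 + 16·4 + 11·5 + 21·3 + 18·5 = 402
A: 26·1 + 16·2 + 11·3 + 21·5 + 18·0 = 196
D: 26·2 + 16·3 + 11·2 + 21·0 + 18·4 = 194
F: 26·4 + 16·5 + 11·0 + 21·4 + 18·2 = 304
E: 26·3 + 16·1 + 11·4 + 21·2 + 18·3 = 234
C: 26·0 + 16·0 + 11·1 + 21·1 + 18·1 = 50
B has the highest Borda score (402).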